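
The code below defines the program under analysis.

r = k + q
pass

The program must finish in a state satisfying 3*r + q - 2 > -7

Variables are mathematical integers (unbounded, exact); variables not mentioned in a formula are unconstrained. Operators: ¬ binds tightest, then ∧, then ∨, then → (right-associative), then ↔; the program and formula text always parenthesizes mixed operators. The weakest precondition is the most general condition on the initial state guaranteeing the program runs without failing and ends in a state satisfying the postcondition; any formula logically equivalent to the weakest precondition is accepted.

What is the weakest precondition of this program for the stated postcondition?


Working backward. After the program, the postcondition 3*r + q - 2 > -7 must hold; in canonical form it is q + 3*r > -5.
Before skip: q + 3*r > -5
Before r := k + q: 3*k + 4*q > -5
Answer: WP = 3*k + 4*q > -5


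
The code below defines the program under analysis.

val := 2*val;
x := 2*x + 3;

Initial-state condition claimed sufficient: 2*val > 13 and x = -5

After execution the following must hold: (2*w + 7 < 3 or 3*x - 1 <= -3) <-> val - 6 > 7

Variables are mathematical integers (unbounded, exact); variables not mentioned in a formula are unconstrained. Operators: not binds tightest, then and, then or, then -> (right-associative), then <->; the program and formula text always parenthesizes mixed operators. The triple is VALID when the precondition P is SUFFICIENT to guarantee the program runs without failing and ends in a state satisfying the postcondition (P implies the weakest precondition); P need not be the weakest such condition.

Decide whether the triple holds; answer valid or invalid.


Working backward. After the program, the postcondition (2*w + 7 < 3 or 3*x - 1 <= -3) <-> val - 6 > 7 must hold; in canonical form it is (2*w < -4 or 3*x <= -2) <-> val > 13.
Before x := 2*x + 3: (2*w < -4 or 6*x <= -11) <-> val > 13
Before val := 2*val: (2*w < -4 or 6*x <= -11) <-> 2*val > 13
The weakest precondition is (2*w < -4 or 6*x <= -11) <-> 2*val > 13.
Check whether 2*val > 13 and x = -5 implies it.
Every state satisfying the precondition satisfies the weakest precondition: the implication holds.
Answer: valid


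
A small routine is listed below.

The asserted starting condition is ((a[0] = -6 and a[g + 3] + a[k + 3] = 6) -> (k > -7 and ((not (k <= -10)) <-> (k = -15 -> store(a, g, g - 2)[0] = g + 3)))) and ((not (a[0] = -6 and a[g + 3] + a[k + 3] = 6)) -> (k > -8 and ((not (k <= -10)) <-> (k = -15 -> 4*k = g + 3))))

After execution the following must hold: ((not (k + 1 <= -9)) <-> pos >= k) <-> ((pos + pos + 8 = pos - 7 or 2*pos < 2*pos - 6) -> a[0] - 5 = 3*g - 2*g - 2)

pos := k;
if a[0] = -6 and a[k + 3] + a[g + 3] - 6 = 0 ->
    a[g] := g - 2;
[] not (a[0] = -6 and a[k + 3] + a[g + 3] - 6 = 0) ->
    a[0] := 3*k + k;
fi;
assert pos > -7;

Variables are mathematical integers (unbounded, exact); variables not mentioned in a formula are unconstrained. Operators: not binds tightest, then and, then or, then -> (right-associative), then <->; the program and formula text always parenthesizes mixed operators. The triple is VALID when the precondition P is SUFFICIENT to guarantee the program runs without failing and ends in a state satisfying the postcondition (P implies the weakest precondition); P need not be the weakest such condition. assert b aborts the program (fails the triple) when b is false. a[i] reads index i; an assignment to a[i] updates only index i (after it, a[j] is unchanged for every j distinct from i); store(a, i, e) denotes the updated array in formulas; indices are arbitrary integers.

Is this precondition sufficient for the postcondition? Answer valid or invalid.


Working backward. After the program, the postcondition ((not (k + 1 <= -9)) <-> pos >= k) <-> ((pos + pos + 8 = pos - 7 or 2*pos < 2*pos - 6) -> a[0] - 5 = 3*g - 2*g - 2) must hold; in canonical form it is ((not (k <= -10)) <-> pos >= k) <-> (pos = -15 -> a[0] = g + 3).
Before assert pos > -7: pos > -7 and (((not (k <= -10)) <-> pos >= k) <-> (pos = -15 -> a[0] = g + 3))
Then branch requires pos > -7 and (((not (k <= -10)) <-> pos >= k) <-> (pos = -15 -> store(a, g, g - 2)[0] = g + 3)); else branch requires pos > -7 and (((not (k <= -10)) <-> pos >= k) <-> (pos = -15 -> 4*k = g + 3)).
Before the if: ((a[0] = -6 and a[g + 3] + a[k + 3] = 6) -> (pos > -7 and (((not (k <= -10)) <-> pos >= k) <-> (pos = -15 -> store(a, g, g - 2)[0] = g + 3)))) and ((not (a[0] = -6 and a[g + 3] + a[k + 3] = 6)) -> (pos > -7 and (((not (k <= -10)) <-> pos >= k) <-> (pos = -15 -> 4*k = g + 3))))
Before pos := k: ((a[0] = -6 and a[g + 3] + a[k + 3] = 6) -> (k > -7 and ((not (k <= -10)) <-> (k = -15 -> store(a, g, g - 2)[0] = g + 3)))) and ((not (a[0] = -6 and a[g + 3] + a[k + 3] = 6)) -> (k > -7 and ((not (k <= -10)) <-> (k = -15 -> 4*k = g + 3))))
The weakest precondition is ((a[0] = -6 and a[g + 3] + a[k + 3] = 6) -> (k > -7 and ((not (k <= -10)) <-> (k = -15 -> store(a, g, g - 2)[0] = g + 3)))) and ((not (a[0] = -6 and a[g + 3] + a[k + 3] = 6)) -> (k > -7 and ((not (k <= -10)) <-> (k = -15 -> 4*k = g + 3)))).
Check whether ((a[0] = -6 and a[g + 3] + a[k + 3] = 6) -> (k > -7 and ((not (k <= -10)) <-> (k = -15 -> store(a, g, g - 2)[0] = g + 3)))) and ((not (a[0] = -6 and a[g + 3] + a[k + 3] = 6)) -> (k > -8 and ((not (k <= -10)) <-> (k = -15 -> 4*k = g + 3)))) implies it.
Countermodel: at the initial state a = {[-4] = 0, [-1] = 0, [0] = 0, [2] = -15215, elsewhere 0}, g = -1, k = -7, the precondition holds but the weakest precondition fails.
Answer: invalid


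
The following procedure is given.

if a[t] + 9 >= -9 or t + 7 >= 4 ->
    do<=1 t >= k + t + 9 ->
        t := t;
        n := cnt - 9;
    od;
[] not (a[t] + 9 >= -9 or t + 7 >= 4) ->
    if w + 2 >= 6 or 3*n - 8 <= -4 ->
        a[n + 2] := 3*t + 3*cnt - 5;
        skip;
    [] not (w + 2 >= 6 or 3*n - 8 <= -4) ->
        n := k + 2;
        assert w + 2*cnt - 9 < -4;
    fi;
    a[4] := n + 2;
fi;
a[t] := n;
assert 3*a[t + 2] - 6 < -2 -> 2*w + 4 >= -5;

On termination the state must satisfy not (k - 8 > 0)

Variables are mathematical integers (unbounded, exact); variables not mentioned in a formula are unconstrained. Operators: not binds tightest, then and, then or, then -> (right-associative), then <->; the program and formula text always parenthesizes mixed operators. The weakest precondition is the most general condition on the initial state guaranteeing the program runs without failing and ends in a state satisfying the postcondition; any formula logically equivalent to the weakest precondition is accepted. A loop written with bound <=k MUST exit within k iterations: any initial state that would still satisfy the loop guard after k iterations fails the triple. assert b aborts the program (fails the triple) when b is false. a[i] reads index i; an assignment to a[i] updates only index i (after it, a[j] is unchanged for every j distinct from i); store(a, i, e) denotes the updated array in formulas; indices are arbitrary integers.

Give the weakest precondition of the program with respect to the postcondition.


Working backward. After the program, the postcondition not (k - 8 > 0) must hold; in canonical form it is not (k > 8).
Before assert 3*a[t + 2] - 6 < -2 -> 2*w + 4 >= -5: (3*a[t + 2] < 4 -> 2*w >= -9) and (not (k > 8))
Before a[t] := n: (3*store(a, t, n)[t + 2] < 4 -> 2*w >= -9) and (not (k > 8))
Then branch requires (k <= -9 -> ((not (k <= -9)) and (3*store(a, t, cnt - 9)[t + 2] < 4 -> 2*w >= -9) and (not (k > 8)))) and ((not (k <= -9)) -> ((3*store(a, t, n)[t + 2] < 4 -> 2*w >= -9) and (not (k > 8)))); else branch requires ((w >= 4 or 3*n <= 4) -> ((3*store(store(store(a, n + 2, 3*cnt + 3*t - 5), 4, n + 2), t, n)[t + 2] < 4 -> 2*w >= -9) and (not (k > 8)))) and ((not (w >= 4 or 3*n <= 4)) -> (2*cnt + w < 5 and (3*store(store(a, 4, k + 4), t, k + 2)[t + 2] < 4 -> 2*w >= -9) and (not (k > 8)))).
Before the if: ((a[t] >= -18 or t >= -3) -> ((k <= -9 -> ((not (k <= -9)) and (3*store(a, t, cnt - 9)[t + 2] < 4 -> 2*w >= -9) and (not (k > 8)))) and ((not (k <= -9)) -> ((3*store(a, t, n)[t + 2] < 4 -> 2*w >= -9) and (not (k > 8)))))) and ((not (a[t] >= -18 or t >= -3)) -> (((w >= 4 or 3*n <= 4) -> ((3*store(store(store(a, n + 2, 3*cnt + 3*t - 5), 4, n + 2), t, n)[t + 2] < 4 -> 2*w >= -9) and (not (k > 8)))) and ((not (w >= 4 or 3*n <= 4)) -> (2*cnt + w < 5 and (3*store(store(a, 4, k + 4), t, k + 2)[t + 2] < 4 -> 2*w >= -9) and (not (k > 8))))))
Answer: WP = ((a[t] >= -18 or t >= -3) -> ((k <= -9 -> ((not (k <= -9)) and (3*store(a, t, cnt - 9)[t + 2] < 4 -> 2*w >= -9) and (not (k > 8)))) and ((not (k <= -9)) -> ((3*store(a, t, n)[t + 2] < 4 -> 2*w >= -9) and (not (k > 8)))))) and ((not (a[t] >= -18 or t >= -3)) -> (((w >= 4 or 3*n <= 4) -> ((3*store(store(store(a, n + 2, 3*cnt + 3*t - 5), 4, n + 2), t, n)[t + 2] < 4 -> 2*w >= -9) and (not (k > 8)))) and ((not (w >= 4 or 3*n <= 4)) -> (2*cnt + w < 5 and (3*store(store(a, 4, k + 4), t, k + 2)[t + 2] < 4 -> 2*w >= -9) and (not (k > 8))))))


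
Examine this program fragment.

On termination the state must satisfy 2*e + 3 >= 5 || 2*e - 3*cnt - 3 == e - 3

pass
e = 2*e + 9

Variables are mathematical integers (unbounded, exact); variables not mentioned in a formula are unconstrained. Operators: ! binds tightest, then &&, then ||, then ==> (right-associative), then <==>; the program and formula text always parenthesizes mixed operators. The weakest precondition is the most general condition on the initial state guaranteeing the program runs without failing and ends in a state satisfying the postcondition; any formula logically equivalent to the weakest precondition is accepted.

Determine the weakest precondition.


Working backward. After the program, the postcondition 2*e + 3 >= 5 || 2*e - 3*cnt - 3 == e - 3 must hold; in canonical form it is 2*e >= 2 || e == 3*cnt.
Before e := 2*e + 9: 4*e >= -16 || 2*e == 3*cnt - 9
Before skip: 4*e >= -16 || 2*e == 3*cnt - 9
Answer: WP = 4*e >= -16 || 2*e == 3*cnt - 9


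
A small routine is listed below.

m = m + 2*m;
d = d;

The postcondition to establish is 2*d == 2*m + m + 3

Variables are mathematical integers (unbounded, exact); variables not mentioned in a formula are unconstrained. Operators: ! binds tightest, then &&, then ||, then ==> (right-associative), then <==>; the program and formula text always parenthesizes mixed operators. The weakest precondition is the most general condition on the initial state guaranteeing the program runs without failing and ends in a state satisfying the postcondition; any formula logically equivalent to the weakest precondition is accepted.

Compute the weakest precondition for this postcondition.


Working backward. After the program, the postcondition 2*d == 2*m + m + 3 must hold; in canonical form it is 2*d == 3*m + 3.
Before d := d: 2*d == 3*m + 3
Before m := m + 2*m: 2*d == 9*m + 3
Answer: WP = 2*d == 9*m + 3


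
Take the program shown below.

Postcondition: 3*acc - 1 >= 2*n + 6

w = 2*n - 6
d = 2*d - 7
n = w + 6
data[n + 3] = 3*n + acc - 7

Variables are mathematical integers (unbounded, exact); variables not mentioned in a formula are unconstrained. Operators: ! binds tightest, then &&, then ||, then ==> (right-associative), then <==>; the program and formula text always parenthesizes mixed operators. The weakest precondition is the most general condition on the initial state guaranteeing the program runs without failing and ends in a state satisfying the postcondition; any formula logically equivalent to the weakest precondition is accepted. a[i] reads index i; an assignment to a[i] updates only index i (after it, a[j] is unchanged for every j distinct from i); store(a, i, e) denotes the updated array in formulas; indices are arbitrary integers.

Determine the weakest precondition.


Working backward. After the program, the postcondition 3*acc - 1 >= 2*n + 6 must hold; in canonical form it is 3*acc >= 2*n + 7.
Before data[n + 3] := 3*n + acc - 7: 3*acc >= 2*n + 7
Before n := w + 6: 3*acc >= 2*w + 19
Before d := 2*d - 7: 3*acc >= 2*w + 19
Before w := 2*n - 6: 3*acc >= 4*n + 7
Answer: WP = 3*acc >= 4*n + 7


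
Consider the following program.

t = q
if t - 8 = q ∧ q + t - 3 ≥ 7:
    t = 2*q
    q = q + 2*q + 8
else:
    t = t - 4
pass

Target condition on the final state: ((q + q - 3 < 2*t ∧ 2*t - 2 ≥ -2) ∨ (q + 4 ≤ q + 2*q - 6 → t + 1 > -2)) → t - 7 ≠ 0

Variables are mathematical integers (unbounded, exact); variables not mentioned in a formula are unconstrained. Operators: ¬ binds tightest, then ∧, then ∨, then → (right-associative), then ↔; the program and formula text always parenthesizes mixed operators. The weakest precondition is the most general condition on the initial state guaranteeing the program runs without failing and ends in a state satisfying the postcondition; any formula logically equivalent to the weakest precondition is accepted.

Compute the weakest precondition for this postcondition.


Working backward. After the program, the postcondition ((q + q - 3 < 2*t ∧ 2*t - 2 ≥ -2) ∨ (q + 4 ≤ q + 2*q - 6 → t + 1 > -2)) → t - 7 ≠ 0 must hold; in canonical form it is ((2*q < 2*t + 3 ∧ 2*t ≥ 0) ∨ (2*q ≥ 10 → t > -3)) → t ≠ 7.
Before skip: ((2*q < 2*t + 3 ∧ 2*t ≥ 0) ∨ (2*q ≥ 10 → t > -3)) → t ≠ 7
Then branch requires ((2*q < -13 ∧ 4*q ≥ 0) ∨ (6*q ≥ -6 → 2*q > -3)) → 2*q ≠ 7; else branch requires ((2*q < 2*t - 5 ∧ 2*t ≥ 8) ∨ (2*q ≥ 10 → t > 1)) → t ≠ 11.
Before the if: ((t = q + 8 ∧ q + t ≥ 10) → (((2*q < -13 ∧ 4*q ≥ 0) ∨ (6*q ≥ -6 → 2*q > -3)) → 2*q ≠ 7)) ∧ ((¬(t = q + 8 ∧ q + t ≥ 10)) → (((2*q < 2*t - 5 ∧ 2*t ≥ 8) ∨ (2*q ≥ 10 → t > 1)) → t ≠ 11))
Before t := q: (2*q ≥ 10 → q > 1) → q ≠ 11
Answer: WP = (2*q ≥ 10 → q > 1) → q ≠ 11


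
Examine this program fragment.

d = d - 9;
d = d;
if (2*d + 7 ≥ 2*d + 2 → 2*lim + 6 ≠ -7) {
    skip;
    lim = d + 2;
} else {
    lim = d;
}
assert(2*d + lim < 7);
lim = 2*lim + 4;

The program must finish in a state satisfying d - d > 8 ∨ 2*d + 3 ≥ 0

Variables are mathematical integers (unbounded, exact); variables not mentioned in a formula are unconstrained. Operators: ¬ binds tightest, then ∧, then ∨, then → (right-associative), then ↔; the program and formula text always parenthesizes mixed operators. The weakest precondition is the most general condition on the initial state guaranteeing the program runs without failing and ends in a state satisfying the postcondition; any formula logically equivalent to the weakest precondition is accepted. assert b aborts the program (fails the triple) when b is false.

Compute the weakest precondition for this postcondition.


Working backward. After the program, the postcondition d - d > 8 ∨ 2*d + 3 ≥ 0 must hold; in canonical form it is 2*d ≥ -3.
Before lim := 2*lim + 4: 2*d ≥ -3
Before assert 2*d + lim < 7: 2*d + lim < 7 ∧ 2*d ≥ -3
Then branch requires 3*d < 5 ∧ 2*d ≥ -3; else branch requires 3*d < 7 ∧ 2*d ≥ -3.
Before the if: (2*lim ≠ -13 → (3*d < 5 ∧ 2*d ≥ -3)) ∧ ((¬(2*lim ≠ -13)) → (3*d < 7 ∧ 2*d ≥ -3))
Before d := d: (2*lim ≠ -13 → (3*d < 5 ∧ 2*d ≥ -3)) ∧ ((¬(2*lim ≠ -13)) → (3*d < 7 ∧ 2*d ≥ -3))
Before d := d - 9: (2*lim ≠ -13 → (3*d < 32 ∧ 2*d ≥ 15)) ∧ ((¬(2*lim ≠ -13)) → (3*d < 34 ∧ 2*d ≥ 15))
Answer: WP = (2*lim ≠ -13 → (3*d < 32 ∧ 2*d ≥ 15)) ∧ ((¬(2*lim ≠ -13)) → (3*d < 34 ∧ 2*d ≥ 15))


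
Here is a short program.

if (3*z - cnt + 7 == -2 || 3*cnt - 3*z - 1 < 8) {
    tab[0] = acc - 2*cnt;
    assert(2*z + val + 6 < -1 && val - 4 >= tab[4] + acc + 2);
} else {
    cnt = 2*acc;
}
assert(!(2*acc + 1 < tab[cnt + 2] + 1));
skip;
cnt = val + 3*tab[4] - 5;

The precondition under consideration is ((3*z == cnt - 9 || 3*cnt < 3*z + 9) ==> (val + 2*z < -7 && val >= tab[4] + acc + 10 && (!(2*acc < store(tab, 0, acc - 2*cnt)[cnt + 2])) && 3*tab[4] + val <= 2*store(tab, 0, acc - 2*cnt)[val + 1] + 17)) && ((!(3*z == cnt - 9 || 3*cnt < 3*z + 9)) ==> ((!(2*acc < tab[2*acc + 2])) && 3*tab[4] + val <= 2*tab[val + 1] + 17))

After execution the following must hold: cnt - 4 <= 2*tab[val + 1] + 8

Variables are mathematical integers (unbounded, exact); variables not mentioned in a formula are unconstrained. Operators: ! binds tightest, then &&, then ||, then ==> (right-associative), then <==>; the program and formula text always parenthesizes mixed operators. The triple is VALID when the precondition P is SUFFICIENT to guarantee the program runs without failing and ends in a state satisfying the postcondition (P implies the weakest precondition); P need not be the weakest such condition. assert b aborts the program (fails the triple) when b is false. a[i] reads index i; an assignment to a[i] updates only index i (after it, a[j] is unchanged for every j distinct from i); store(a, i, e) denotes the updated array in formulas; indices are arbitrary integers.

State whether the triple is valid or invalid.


Working backward. After the program, the postcondition cnt - 4 <= 2*tab[val + 1] + 8 must hold; in canonical form it is cnt <= 2*tab[val + 1] + 12.
Before cnt := val + 3*tab[4] - 5: 3*tab[4] + val <= 2*tab[val + 1] + 17
Before skip: 3*tab[4] + val <= 2*tab[val + 1] + 17
Before assert !(2*acc + 1 < tab[cnt + 2] + 1): (!(2*acc < tab[cnt + 2])) && 3*tab[4] + val <= 2*tab[val + 1] + 17
Then branch requires val + 2*z < -7 && val >= tab[4] + acc + 6 && (!(2*acc < store(tab, 0, acc - 2*cnt)[cnt + 2])) && 3*tab[4] + val <= 2*store(tab, 0, acc - 2*cnt)[val + 1] + 17; else branch requires (!(2*acc < tab[2*acc + 2])) && 3*tab[4] + val <= 2*tab[val + 1] + 17.
Before the if: ((3*z == cnt - 9 || 3*cnt < 3*z + 9) ==> (val + 2*z < -7 && val >= tab[4] + acc + 6 && (!(2*acc < store(tab, 0, acc - 2*cnt)[cnt + 2])) && 3*tab[4] + val <= 2*store(tab, 0, acc - 2*cnt)[val + 1] + 17)) && ((!(3*z == cnt - 9 || 3*cnt < 3*z + 9)) ==> ((!(2*acc < tab[2*acc + 2])) && 3*tab[4] + val <= 2*tab[val + 1] + 17))
The weakest precondition is ((3*z == cnt - 9 || 3*cnt < 3*z + 9) ==> (val + 2*z < -7 && val >= tab[4] + acc + 6 && (!(2*acc < store(tab, 0, acc - 2*cnt)[cnt + 2])) && 3*tab[4] + val <= 2*store(tab, 0, acc - 2*cnt)[val + 1] + 17)) && ((!(3*z == cnt - 9 || 3*cnt < 3*z + 9)) ==> ((!(2*acc < tab[2*acc + 2])) && 3*tab[4] + val <= 2*tab[val + 1] + 17)).
Check whether ((3*z == cnt - 9 || 3*cnt < 3*z + 9) ==> (val + 2*z < -7 && val >= tab[4] + acc + 10 && (!(2*acc < store(tab, 0, acc - 2*cnt)[cnt + 2])) && 3*tab[4] + val <= 2*store(tab, 0, acc - 2*cnt)[val + 1] + 17)) && ((!(3*z == cnt - 9 || 3*cnt < 3*z + 9)) ==> ((!(2*acc < tab[2*acc + 2])) && 3*tab[4] + val <= 2*tab[val + 1] + 17)) implies it.
Every state satisfying the precondition satisfies the weakest precondition: the implication holds.
Answer: valid


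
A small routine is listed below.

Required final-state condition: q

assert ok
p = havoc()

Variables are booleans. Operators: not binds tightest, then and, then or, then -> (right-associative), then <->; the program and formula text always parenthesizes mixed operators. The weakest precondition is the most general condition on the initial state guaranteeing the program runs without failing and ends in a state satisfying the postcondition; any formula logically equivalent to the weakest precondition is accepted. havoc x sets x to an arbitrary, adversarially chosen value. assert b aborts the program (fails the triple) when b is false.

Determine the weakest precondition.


Working backward. After the program, q must hold.
Before havoc p: q
Before assert ok: ok and q
Answer: WP = ok and q


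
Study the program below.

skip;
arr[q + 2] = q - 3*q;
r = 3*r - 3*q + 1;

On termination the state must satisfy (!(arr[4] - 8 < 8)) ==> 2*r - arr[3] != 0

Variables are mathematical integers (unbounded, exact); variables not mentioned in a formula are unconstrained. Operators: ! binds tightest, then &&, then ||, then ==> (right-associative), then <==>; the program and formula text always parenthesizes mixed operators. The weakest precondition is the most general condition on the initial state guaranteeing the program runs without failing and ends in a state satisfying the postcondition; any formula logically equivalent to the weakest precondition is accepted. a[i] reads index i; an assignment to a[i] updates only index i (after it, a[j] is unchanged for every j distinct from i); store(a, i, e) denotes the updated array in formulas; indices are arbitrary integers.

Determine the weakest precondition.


Working backward. After the program, the postcondition (!(arr[4] - 8 < 8)) ==> 2*r - arr[3] != 0 must hold; in canonical form it is (!(arr[4] < 16)) ==> 2*r != arr[3].
Before r := 3*r - 3*q + 1: (!(arr[4] < 16)) ==> 6*r != arr[3] + 6*q - 2
Before arr[q + 2] := q - 3*q: (!(store(arr, q + 2, -2*q)[4] < 16)) ==> 6*r != store(arr, q + 2, -2*q)[3] + 6*q - 2
Before skip: (!(store(arr, q + 2, -2*q)[4] < 16)) ==> 6*r != store(arr, q + 2, -2*q)[3] + 6*q - 2
Answer: WP = (!(store(arr, q + 2, -2*q)[4] < 16)) ==> 6*r != store(arr, q + 2, -2*q)[3] + 6*q - 2


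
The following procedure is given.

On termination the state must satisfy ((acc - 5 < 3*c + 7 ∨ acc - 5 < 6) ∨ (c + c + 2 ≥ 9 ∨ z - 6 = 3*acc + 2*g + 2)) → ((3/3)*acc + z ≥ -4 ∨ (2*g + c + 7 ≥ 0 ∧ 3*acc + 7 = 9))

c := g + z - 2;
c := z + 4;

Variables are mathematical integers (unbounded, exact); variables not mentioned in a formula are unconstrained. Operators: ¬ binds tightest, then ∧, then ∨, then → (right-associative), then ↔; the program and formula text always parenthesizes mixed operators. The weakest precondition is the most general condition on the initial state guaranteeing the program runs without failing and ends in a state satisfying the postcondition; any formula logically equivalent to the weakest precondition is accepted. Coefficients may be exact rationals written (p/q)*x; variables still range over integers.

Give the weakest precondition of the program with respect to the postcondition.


Working backward. After the program, the postcondition ((acc - 5 < 3*c + 7 ∨ acc - 5 < 6) ∨ (c + c + 2 ≥ 9 ∨ z - 6 = 3*acc + 2*g + 2)) → ((3/3)*acc + z ≥ -4 ∨ (2*g + c + 7 ≥ 0 ∧ 3*acc + 7 = 9)) must hold; in canonical form it is (acc < 3*c + 12 ∨ acc < 11 ∨ 2*c ≥ 7 ∨ z = 3*acc + 2*g + 8) → (acc + z ≥ -4 ∨ (c + 2*g ≥ -7 ∧ 3*acc = 2)).
Before c := z + 4: (acc < 3*z + 24 ∨ acc < 11 ∨ 2*z ≥ -1 ∨ z = 3*acc + 2*g + 8) → (acc + z ≥ -4 ∨ (2*g + z ≥ -11 ∧ 3*acc = 2))
Before c := g + z - 2: (acc < 3*z + 24 ∨ acc < 11 ∨ 2*z ≥ -1 ∨ z = 3*acc + 2*g + 8) → (acc + z ≥ -4 ∨ (2*g + z ≥ -11 ∧ 3*acc = 2))
Answer: WP = (acc < 3*z + 24 ∨ acc < 11 ∨ 2*z ≥ -1 ∨ z = 3*acc + 2*g + 8) → (acc + z ≥ -4 ∨ (2*g + z ≥ -11 ∧ 3*acc = 2))


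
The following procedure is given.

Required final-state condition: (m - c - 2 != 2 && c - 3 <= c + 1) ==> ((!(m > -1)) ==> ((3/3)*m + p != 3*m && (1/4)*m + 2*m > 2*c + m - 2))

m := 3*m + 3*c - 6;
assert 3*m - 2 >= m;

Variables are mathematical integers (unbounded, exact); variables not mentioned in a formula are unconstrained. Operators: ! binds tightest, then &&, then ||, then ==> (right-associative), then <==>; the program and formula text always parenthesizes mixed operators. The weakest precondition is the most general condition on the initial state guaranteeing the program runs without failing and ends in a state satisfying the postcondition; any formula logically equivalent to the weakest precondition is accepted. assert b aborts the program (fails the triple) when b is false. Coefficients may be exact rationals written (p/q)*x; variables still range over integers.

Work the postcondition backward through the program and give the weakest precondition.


Working backward. After the program, the postcondition (m - c - 2 != 2 && c - 3 <= c + 1) ==> ((!(m > -1)) ==> ((3/3)*m + p != 3*m && (1/4)*m + 2*m > 2*c + m - 2)) must hold; in canonical form it is m != c + 4 ==> ((!(m > -1)) ==> (p != 2*m && (5/4)*m > 2*c - 2)).
Before assert 3*m - 2 >= m: 2*m >= 2 && (m != c + 4 ==> ((!(m > -1)) ==> (p != 2*m && (5/4)*m > 2*c - 2)))
Before m := 3*m + 3*c - 6: 6*c + 6*m >= 14 && (2*c + 3*m != 10 ==> ((!(3*c + 3*m > 5)) ==> (p != 6*c + 6*m - 12 && (7/4)*c + (15/4)*m > 11/2)))
Answer: WP = 6*c + 6*m >= 14 && (2*c + 3*m != 10 ==> ((!(3*c + 3*m > 5)) ==> (p != 6*c + 6*m - 12 && (7/4)*c + (15/4)*m > 11/2)))


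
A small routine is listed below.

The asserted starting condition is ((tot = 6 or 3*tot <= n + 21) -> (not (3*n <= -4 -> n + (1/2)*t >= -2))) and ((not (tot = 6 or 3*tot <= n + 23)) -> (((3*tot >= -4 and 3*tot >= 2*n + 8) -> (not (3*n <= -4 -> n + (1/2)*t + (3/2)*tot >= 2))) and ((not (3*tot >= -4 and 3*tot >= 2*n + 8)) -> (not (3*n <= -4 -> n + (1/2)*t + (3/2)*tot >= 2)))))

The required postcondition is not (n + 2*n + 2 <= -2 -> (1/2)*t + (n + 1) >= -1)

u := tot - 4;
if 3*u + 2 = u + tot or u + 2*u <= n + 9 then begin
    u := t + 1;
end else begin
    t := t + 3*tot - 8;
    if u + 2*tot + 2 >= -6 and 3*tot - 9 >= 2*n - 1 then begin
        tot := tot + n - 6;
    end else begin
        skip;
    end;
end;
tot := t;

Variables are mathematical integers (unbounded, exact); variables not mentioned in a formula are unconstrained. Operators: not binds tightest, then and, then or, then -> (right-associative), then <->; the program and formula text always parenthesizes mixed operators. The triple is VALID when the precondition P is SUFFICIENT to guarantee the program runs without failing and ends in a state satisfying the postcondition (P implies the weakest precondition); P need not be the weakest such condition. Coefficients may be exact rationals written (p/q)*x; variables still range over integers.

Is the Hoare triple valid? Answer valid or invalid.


Working backward. After the program, the postcondition not (n + 2*n + 2 <= -2 -> (1/2)*t + (n + 1) >= -1) must hold; in canonical form it is not (3*n <= -4 -> n + (1/2)*t >= -2).
Before tot := t: not (3*n <= -4 -> n + (1/2)*t >= -2)
Then branch requires not (3*n <= -4 -> n + (1/2)*t >= -2); else branch requires ((2*tot + u >= -8 and 3*tot >= 2*n + 8) -> (not (3*n <= -4 -> n + (1/2)*t + (3/2)*tot >= 2))) and ((not (2*tot + u >= -8 and 3*tot >= 2*n + 8)) -> (not (3*n <= -4 -> n + (1/2)*t + (3/2)*tot >= 2))).
Before the if: ((2*u = tot - 2 or 3*u <= n + 9) -> (not (3*n <= -4 -> n + (1/2)*t >= -2))) and ((not (2*u = tot - 2 or 3*u <= n + 9)) -> (((2*tot + u >= -8 and 3*tot >= 2*n + 8) -> (not (3*n <= -4 -> n + (1/2)*t + (3/2)*tot >= 2))) and ((not (2*tot + u >= -8 and 3*tot >= 2*n + 8)) -> (not (3*n <= -4 -> n + (1/2)*t + (3/2)*tot >= 2)))))
Before u := tot - 4: ((tot = 6 or 3*tot <= n + 21) -> (not (3*n <= -4 -> n + (1/2)*t >= -2))) and ((not (tot = 6 or 3*tot <= n + 21)) -> (((3*tot >= -4 and 3*tot >= 2*n + 8) -> (not (3*n <= -4 -> n + (1/2)*t + (3/2)*tot >= 2))) and ((not (3*tot >= -4 and 3*tot >= 2*n + 8)) -> (not (3*n <= -4 -> n + (1/2)*t + (3/2)*tot >= 2)))))
The weakest precondition is ((tot = 6 or 3*tot <= n + 21) -> (not (3*n <= -4 -> n + (1/2)*t >= -2))) and ((not (tot = 6 or 3*tot <= n + 21)) -> (((3*tot >= -4 and 3*tot >= 2*n + 8) -> (not (3*n <= -4 -> n + (1/2)*t + (3/2)*tot >= 2))) and ((not (3*tot >= -4 and 3*tot >= 2*n + 8)) -> (not (3*n <= -4 -> n + (1/2)*t + (3/2)*tot >= 2))))).
Check whether ((tot = 6 or 3*tot <= n + 21) -> (not (3*n <= -4 -> n + (1/2)*t >= -2))) and ((not (tot = 6 or 3*tot <= n + 23)) -> (((3*tot >= -4 and 3*tot >= 2*n + 8) -> (not (3*n <= -4 -> n + (1/2)*t + (3/2)*tot >= 2))) and ((not (3*tot >= -4 and 3*tot >= 2*n + 8)) -> (not (3*n <= -4 -> n + (1/2)*t + (3/2)*tot >= 2))))) implies it.
Countermodel: at the initial state n = -28, t = 66, tot = -2, the precondition holds but the weakest precondition fails.
Answer: invalid


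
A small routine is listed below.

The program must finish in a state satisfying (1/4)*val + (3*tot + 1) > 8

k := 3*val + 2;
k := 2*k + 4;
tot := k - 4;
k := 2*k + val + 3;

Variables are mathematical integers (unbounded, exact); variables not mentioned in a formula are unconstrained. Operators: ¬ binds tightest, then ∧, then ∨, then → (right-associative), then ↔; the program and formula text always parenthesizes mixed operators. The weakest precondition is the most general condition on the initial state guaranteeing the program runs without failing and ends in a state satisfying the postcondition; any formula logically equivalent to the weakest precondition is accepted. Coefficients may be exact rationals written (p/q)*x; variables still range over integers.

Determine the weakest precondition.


Working backward. After the program, the postcondition (1/4)*val + (3*tot + 1) > 8 must hold; in canonical form it is 3*tot + (1/4)*val > 7.
Before k := 2*k + val + 3: 3*tot + (1/4)*val > 7
Before tot := k - 4: 3*k + (1/4)*val > 19
Before k := 2*k + 4: 6*k + (1/4)*val > 7
Before k := 3*val + 2: (73/4)*val > -5
Answer: WP = (73/4)*val > -5


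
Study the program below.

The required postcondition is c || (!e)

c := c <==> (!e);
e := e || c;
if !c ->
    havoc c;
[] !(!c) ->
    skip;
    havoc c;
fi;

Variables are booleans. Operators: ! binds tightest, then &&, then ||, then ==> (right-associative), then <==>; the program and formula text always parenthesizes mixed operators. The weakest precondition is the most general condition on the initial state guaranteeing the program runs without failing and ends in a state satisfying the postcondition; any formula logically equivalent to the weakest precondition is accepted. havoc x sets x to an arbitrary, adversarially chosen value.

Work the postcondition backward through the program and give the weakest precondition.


Working backward. After the program, c || (!e) must hold.
Then branch requires !e; else branch requires !e.
Before the if: ((!c) ==> (!e)) && (c ==> (!e))
Before e := e || c: ((!c) ==> (!(e || c))) && (c ==> (!(e || c)))
Before c := c <==> (!e): ((!(c <==> (!e))) ==> (!(e || (c <==> (!e))))) && ((c <==> (!e)) ==> (!(e || (c <==> (!e)))))
Answer: WP = ((!(c <==> (!e))) ==> (!(e || (c <==> (!e))))) && ((c <==> (!e)) ==> (!(e || (c <==> (!e)))))


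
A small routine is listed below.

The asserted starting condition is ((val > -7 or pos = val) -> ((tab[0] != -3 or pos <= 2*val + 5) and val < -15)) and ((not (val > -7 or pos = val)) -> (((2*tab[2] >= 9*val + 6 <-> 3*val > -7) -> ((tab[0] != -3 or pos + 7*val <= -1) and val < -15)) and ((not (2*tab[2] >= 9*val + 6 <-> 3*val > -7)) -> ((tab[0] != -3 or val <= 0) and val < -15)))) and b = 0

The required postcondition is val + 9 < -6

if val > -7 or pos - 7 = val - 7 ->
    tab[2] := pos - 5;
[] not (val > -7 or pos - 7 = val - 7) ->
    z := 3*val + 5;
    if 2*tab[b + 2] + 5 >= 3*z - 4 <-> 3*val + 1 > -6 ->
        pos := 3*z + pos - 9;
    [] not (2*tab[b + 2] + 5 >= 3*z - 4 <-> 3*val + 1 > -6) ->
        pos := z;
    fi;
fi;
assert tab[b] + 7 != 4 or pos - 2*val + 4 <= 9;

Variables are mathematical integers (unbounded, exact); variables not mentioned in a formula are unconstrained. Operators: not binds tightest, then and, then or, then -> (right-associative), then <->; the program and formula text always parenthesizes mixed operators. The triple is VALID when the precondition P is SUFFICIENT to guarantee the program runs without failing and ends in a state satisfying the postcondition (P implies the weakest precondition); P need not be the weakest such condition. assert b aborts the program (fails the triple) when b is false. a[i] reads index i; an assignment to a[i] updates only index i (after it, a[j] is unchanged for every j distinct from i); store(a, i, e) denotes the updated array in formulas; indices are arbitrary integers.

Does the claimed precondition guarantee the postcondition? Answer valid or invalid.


Working backward. After the program, the postcondition val + 9 < -6 must hold; in canonical form it is val < -15.
Before assert tab[b] + 7 != 4 or pos - 2*val + 4 <= 9: (tab[b] != -3 or pos <= 2*val + 5) and val < -15
Then branch requires (store(tab, 2, pos - 5)[b] != -3 or pos <= 2*val + 5) and val < -15; else branch requires ((2*tab[b + 2] >= 9*val + 6 <-> 3*val > -7) -> ((tab[b] != -3 or pos + 7*val <= -1) and val < -15)) and ((not (2*tab[b + 2] >= 9*val + 6 <-> 3*val > -7)) -> ((tab[b] != -3 or val <= 0) and val < -15)).
Before the if: ((val > -7 or pos = val) -> ((store(tab, 2, pos - 5)[b] != -3 or pos <= 2*val + 5) and val < -15)) and ((not (val > -7 or pos = val)) -> (((2*tab[b + 2] >= 9*val + 6 <-> 3*val > -7) -> ((tab[b] != -3 or pos + 7*val <= -1) and val < -15)) and ((not (2*tab[b + 2] >= 9*val + 6 <-> 3*val > -7)) -> ((tab[b] != -3 or val <= 0) and val < -15))))
The weakest precondition is ((val > -7 or pos = val) -> ((store(tab, 2, pos - 5)[b] != -3 or pos <= 2*val + 5) and val < -15)) and ((not (val > -7 or pos = val)) -> (((2*tab[b + 2] >= 9*val + 6 <-> 3*val > -7) -> ((tab[b] != -3 or pos + 7*val <= -1) and val < -15)) and ((not (2*tab[b + 2] >= 9*val + 6 <-> 3*val > -7)) -> ((tab[b] != -3 or val <= 0) and val < -15)))).
Check whether ((val > -7 or pos = val) -> ((tab[0] != -3 or pos <= 2*val + 5) and val < -15)) and ((not (val > -7 or pos = val)) -> (((2*tab[2] >= 9*val + 6 <-> 3*val > -7) -> ((tab[0] != -3 or pos + 7*val <= -1) and val < -15)) and ((not (2*tab[2] >= 9*val + 6 <-> 3*val > -7)) -> ((tab[0] != -3 or val <= 0) and val < -15)))) and b = 0 implies it.
Every state satisfying the precondition satisfies the weakest precondition: the implication holds.
Answer: valid


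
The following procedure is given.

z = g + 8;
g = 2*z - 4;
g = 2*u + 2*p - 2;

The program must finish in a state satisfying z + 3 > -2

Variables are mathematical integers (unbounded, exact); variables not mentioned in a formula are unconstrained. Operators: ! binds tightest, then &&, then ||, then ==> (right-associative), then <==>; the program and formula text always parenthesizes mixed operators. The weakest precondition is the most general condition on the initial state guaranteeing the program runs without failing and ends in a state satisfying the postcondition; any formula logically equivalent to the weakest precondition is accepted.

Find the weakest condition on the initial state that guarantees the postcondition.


Working backward. After the program, the postcondition z + 3 > -2 must hold; in canonical form it is z > -5.
Before g := 2*u + 2*p - 2: z > -5
Before g := 2*z - 4: z > -5
Before z := g + 8: g > -13
Answer: WP = g > -13


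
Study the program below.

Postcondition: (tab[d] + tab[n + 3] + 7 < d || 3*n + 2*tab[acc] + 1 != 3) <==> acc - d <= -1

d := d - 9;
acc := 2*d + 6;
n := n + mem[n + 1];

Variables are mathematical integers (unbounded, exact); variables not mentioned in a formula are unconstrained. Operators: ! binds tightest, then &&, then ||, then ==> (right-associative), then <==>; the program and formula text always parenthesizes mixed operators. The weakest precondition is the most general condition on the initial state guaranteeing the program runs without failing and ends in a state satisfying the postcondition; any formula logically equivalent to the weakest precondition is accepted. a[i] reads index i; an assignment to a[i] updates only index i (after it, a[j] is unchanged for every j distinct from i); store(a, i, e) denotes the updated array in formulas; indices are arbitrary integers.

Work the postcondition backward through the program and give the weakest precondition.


Working backward. After the program, the postcondition (tab[d] + tab[n + 3] + 7 < d || 3*n + 2*tab[acc] + 1 != 3) <==> acc - d <= -1 must hold; in canonical form it is (tab[n + 3] + tab[d] < d - 7 || 2*tab[acc] + 3*n != 2) <==> acc <= d - 1.
Before n := n + mem[n + 1]: (tab[mem[n + 1] + n + 3] + tab[d] < d - 7 || 3*mem[n + 1] + 2*tab[acc] + 3*n != 2) <==> acc <= d - 1
Before acc := 2*d + 6: (tab[mem[n + 1] + n + 3] + tab[d] < d - 7 || 3*mem[n + 1] + 2*tab[2*d + 6] + 3*n != 2) <==> d <= -7
Before d := d - 9: (tab[mem[n + 1] + n + 3] + tab[d - 9] < d - 16 || 3*mem[n + 1] + 2*tab[2*d - 12] + 3*n != 2) <==> d <= 2
Answer: WP = (tab[mem[n + 1] + n + 3] + tab[d - 9] < d - 16 || 3*mem[n + 1] + 2*tab[2*d - 12] + 3*n != 2) <==> d <= 2


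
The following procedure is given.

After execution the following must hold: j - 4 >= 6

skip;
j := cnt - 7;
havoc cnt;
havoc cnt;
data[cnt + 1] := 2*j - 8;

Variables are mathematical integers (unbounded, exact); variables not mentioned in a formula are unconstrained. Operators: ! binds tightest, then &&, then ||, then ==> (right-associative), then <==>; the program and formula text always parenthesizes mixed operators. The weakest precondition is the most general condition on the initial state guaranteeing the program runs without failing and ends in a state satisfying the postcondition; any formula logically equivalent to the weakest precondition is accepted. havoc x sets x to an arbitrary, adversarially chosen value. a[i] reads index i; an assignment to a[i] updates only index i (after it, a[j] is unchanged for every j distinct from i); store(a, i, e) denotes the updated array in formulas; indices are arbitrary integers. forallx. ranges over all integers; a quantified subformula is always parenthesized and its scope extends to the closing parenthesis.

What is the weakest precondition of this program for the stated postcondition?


Working backward. After the program, the postcondition j - 4 >= 6 must hold; in canonical form it is j >= 10.
Before data[cnt + 1] := 2*j - 8: j >= 10
Before havoc cnt: j >= 10
Before havoc cnt: j >= 10
Before j := cnt - 7: cnt >= 17
Before skip: cnt >= 17
Answer: WP = cnt >= 17


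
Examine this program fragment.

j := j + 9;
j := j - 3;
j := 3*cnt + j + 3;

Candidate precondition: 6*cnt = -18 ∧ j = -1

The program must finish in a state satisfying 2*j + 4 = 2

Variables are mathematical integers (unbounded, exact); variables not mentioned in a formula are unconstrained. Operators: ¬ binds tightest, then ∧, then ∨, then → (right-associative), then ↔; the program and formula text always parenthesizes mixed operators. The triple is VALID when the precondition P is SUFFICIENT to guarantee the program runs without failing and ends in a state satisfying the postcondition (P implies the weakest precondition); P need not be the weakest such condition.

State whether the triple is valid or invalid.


Working backward. After the program, the postcondition 2*j + 4 = 2 must hold; in canonical form it is 2*j = -2.
Before j := 3*cnt + j + 3: 6*cnt + 2*j = -8
Before j := j - 3: 6*cnt + 2*j = -2
Before j := j + 9: 6*cnt + 2*j = -20
The weakest precondition is 6*cnt + 2*j = -20.
Check whether 6*cnt = -18 ∧ j = -1 implies it.
Every state satisfying the precondition satisfies the weakest precondition: the implication holds.
Answer: valid


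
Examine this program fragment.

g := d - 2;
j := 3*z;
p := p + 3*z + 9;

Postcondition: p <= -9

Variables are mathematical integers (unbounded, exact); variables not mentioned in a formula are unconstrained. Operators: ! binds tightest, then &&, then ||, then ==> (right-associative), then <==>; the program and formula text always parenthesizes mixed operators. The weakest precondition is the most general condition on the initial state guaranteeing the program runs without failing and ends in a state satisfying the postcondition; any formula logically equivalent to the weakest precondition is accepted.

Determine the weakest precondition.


Working backward. After the program, p <= -9 must hold.
Before p := p + 3*z + 9: p + 3*z <= -18
Before j := 3*z: p + 3*z <= -18
Before g := d - 2: p + 3*z <= -18
Answer: WP = p + 3*z <= -18


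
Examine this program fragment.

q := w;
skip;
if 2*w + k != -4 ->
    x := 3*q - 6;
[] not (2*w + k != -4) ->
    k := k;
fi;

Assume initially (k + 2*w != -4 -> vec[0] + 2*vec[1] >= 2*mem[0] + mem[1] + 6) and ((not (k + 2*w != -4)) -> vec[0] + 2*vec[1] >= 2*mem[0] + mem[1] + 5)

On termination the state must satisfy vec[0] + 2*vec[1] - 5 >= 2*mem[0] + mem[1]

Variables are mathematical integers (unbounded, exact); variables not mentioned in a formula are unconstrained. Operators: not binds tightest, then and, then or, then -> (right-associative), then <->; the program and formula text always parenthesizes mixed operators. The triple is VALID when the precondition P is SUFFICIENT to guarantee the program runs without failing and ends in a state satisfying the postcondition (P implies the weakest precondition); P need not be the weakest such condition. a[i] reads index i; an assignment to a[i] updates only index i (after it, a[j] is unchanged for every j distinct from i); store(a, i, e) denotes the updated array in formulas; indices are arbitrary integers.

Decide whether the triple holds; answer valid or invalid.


Working backward. After the program, the postcondition vec[0] + 2*vec[1] - 5 >= 2*mem[0] + mem[1] must hold; in canonical form it is vec[0] + 2*vec[1] >= 2*mem[0] + mem[1] + 5.
Then branch requires vec[0] + 2*vec[1] >= 2*mem[0] + mem[1] + 5; else branch requires vec[0] + 2*vec[1] >= 2*mem[0] + mem[1] + 5.
Before the if: (k + 2*w != -4 -> vec[0] + 2*vec[1] >= 2*mem[0] + mem[1] + 5) and ((not (k + 2*w != -4)) -> vec[0] + 2*vec[1] >= 2*mem[0] + mem[1] + 5)
Before skip: (k + 2*w != -4 -> vec[0] + 2*vec[1] >= 2*mem[0] + mem[1] + 5) and ((not (k + 2*w != -4)) -> vec[0] + 2*vec[1] >= 2*mem[0] + mem[1] + 5)
Before q := w: (k + 2*w != -4 -> vec[0] + 2*vec[1] >= 2*mem[0] + mem[1] + 5) and ((not (k + 2*w != -4)) -> vec[0] + 2*vec[1] >= 2*mem[0] + mem[1] + 5)
The weakest precondition is (k + 2*w != -4 -> vec[0] + 2*vec[1] >= 2*mem[0] + mem[1] + 5) and ((not (k + 2*w != -4)) -> vec[0] + 2*vec[1] >= 2*mem[0] + mem[1] + 5).
Check whether (k + 2*w != -4 -> vec[0] + 2*vec[1] >= 2*mem[0] + mem[1] + 6) and ((not (k + 2*w != -4)) -> vec[0] + 2*vec[1] >= 2*mem[0] + mem[1] + 5) implies it.
Every state satisfying the precondition satisfies the weakest precondition: the implication holds.
Answer: valid
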